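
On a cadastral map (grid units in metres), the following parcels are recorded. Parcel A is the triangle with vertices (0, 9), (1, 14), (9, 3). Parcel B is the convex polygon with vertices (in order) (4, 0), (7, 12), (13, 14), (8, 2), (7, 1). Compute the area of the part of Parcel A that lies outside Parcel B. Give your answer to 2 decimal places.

|Parcel A| = 25.5, |Parcel A∩Parcel B| = 4.0206.
|Parcel A ∖ Parcel B| = |Parcel A| − |Parcel A∩Parcel B| = 25.5 − 4.0206 = 21.48.

21.48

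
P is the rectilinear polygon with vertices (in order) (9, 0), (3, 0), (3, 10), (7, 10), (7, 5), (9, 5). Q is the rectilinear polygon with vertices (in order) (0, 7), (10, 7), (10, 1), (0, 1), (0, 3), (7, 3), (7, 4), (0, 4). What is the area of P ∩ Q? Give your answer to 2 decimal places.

28.00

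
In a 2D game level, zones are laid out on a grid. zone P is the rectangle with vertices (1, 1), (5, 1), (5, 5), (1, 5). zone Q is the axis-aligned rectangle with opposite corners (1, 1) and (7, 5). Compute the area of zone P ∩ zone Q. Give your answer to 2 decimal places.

|zone P∩zone Q|: x∈[1,5], y∈[1,5] → 4·4 = 16.

16.00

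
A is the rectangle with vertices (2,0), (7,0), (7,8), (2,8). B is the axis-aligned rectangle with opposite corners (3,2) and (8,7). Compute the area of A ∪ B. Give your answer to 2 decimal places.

By inclusion–exclusion:
Individual areas: |A| = 40, |B| = 25.
|A∩B|: x∈[3,7], y∈[2,7] → 4·5 = 20.
|A ∪ B| = 65 − 20 = 45.00.

45.00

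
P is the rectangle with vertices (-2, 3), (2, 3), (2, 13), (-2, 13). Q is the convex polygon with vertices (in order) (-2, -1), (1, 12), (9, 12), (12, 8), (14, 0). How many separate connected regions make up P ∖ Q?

P ∖ Q is a single connected region.

1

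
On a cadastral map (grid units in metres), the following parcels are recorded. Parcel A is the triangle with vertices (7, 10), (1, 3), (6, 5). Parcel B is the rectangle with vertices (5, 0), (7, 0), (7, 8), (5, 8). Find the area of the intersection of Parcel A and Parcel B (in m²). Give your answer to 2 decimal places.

The intersection is the polygon with vertices (5.286,8), (6.6,8), (6,5), (5,4.6), (5,7.667).
By the shoelace formula its area is 4.05.

4.05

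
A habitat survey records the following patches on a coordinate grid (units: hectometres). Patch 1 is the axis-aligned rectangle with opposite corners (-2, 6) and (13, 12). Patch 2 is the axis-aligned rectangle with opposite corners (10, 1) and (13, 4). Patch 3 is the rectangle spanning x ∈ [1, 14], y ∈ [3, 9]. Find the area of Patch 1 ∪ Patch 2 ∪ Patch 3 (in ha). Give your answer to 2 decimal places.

138.00

By inclusion–exclusion:
Individual areas: |Patch 1| = 90, |Patch 2| = 9, |Patch 3| = 78.
|Patch 1∩Patch 2| = 0 (no overlap).
|Patch 1∩Patch 3|: x∈[1,13], y∈[6,9] → 12·3 = 36.
|Patch 2∩Patch 3|: x∈[10,13], y∈[3,4] → 3·1 = 3.
|Patch 1∩Patch 2∩Patch 3| = 0.
|Patch 1 ∪ Patch 2 ∪ Patch 3| = 177 − 39 + 0 = 138.00.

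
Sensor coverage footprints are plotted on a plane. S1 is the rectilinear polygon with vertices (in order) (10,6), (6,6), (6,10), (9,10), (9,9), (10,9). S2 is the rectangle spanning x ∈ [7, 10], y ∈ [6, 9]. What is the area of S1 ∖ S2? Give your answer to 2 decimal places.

|S1| = 15, |S1∩S2| = 9.
|S1 ∖ S2| = |S1| − |S1∩S2| = 15 − 9 = 6.00.

6.00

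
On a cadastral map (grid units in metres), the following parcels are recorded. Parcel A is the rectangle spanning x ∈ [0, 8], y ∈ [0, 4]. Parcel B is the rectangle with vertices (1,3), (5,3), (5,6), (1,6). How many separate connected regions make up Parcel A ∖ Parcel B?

Parcel A ∖ Parcel B is a single connected region.

1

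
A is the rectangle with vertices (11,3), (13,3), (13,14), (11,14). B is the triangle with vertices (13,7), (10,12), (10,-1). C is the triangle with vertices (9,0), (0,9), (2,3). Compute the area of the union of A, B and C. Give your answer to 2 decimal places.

51.17

By inclusion–exclusion:
Individual areas: |A| = 22, |B| = 19.5, |C| = 18.
|A∩B| = 8.3333.
|A∩C| = 0.
|B∩C| = 0.
|A∩B∩C| = 0.
|A ∪ B ∪ C| = 59.5 − 8.3333 + 0 = 51.17.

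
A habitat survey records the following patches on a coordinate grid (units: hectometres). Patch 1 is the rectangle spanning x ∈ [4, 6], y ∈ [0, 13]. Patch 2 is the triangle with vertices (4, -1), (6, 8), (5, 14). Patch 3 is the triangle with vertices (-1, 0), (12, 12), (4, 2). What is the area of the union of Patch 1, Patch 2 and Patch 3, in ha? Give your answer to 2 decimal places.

By inclusion–exclusion:
Individual areas: |Patch 1| = 26, |Patch 2| = 10.5, |Patch 3| = 17.
|Patch 1∩Patch 2| = 10.3056.
|Patch 1∩Patch 3| = 4.5769.
|Patch 2∩Patch 3| = 2.2304.
|Patch 1∩Patch 2∩Patch 3| = 2.2304.
|Patch 1 ∪ Patch 2 ∪ Patch 3| = 53.5 − 17.1129 + 2.2304 = 38.62.

38.62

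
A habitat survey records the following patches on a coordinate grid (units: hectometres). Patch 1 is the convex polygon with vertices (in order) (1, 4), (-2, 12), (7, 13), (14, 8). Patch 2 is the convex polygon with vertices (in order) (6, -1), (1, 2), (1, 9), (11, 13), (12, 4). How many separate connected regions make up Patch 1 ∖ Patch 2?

2

Patch 1 ∖ Patch 2 splits into 2 disjoint pieces (area 28.4487, area 3.2069).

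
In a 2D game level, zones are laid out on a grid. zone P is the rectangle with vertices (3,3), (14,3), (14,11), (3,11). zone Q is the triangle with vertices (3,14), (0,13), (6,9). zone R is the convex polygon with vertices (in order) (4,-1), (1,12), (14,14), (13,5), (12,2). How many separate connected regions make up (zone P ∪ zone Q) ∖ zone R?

3

(zone P ∪ zone Q) ∖ zone R splits into 3 disjoint pieces (area 6.6667, area 0.0128, area 4.2445).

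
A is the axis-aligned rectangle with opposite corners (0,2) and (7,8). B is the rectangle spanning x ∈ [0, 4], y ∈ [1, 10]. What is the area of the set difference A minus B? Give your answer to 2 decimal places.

18.00

|A∩B|: x∈[0,4], y∈[2,8] → 4·6 = 24.
|A| = 42.
|A ∖ B| = |A| − |A∩B| = 42 − 24 = 18.00.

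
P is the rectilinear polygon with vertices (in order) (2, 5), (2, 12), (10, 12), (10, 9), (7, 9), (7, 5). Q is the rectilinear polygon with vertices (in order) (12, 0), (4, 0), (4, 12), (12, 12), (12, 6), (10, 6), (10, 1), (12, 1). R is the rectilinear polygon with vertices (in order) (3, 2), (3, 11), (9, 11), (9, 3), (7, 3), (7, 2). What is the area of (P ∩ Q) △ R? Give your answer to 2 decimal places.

|P ∩ Q| = 30.
|(P ∩ Q) ∩ R| = 22.
|(P ∩ Q) △ R| = 30 + 52 − 44 = 38.00.

38.00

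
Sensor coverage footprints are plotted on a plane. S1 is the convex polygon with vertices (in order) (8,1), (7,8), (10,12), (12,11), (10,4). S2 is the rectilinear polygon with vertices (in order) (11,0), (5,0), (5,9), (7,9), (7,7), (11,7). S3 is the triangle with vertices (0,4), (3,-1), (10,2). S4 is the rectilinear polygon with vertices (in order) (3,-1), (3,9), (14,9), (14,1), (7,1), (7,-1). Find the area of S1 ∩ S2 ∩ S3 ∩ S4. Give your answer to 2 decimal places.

The intersection is the polygon with vertices (7.981,1.135), (7.794,2.441), (8.823,2.235), (8.133,1.2).
By the shoelace formula its area is 0.71.

0.71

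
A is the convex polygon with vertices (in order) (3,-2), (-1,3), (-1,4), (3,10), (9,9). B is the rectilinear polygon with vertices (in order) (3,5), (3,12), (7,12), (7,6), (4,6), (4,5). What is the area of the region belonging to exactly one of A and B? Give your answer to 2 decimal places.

55.67

|A| = 62, |B| = 25, |A∩B| = 15.6667.
|A △ B| = |A| + |B| − 2·|A∩B| = 62 + 25 − 31.3333 = 55.67.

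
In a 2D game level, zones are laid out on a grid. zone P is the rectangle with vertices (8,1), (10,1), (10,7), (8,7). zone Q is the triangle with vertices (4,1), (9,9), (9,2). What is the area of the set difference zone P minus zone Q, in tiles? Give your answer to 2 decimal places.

|zone P| = 12, |zone P∩zone Q| = 5.1.
|zone P ∖ zone Q| = |zone P| − |zone P∩zone Q| = 12 − 5.1 = 6.90.

6.90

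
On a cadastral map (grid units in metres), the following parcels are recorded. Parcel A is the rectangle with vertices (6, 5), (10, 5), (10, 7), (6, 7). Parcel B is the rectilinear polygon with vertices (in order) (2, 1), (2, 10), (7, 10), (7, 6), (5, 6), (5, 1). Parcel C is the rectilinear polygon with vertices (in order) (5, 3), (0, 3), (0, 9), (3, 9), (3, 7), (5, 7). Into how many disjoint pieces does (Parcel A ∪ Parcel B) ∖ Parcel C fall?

2

(Parcel A ∪ Parcel B) ∖ Parcel C splits into 2 disjoint pieces (area 22, area 6).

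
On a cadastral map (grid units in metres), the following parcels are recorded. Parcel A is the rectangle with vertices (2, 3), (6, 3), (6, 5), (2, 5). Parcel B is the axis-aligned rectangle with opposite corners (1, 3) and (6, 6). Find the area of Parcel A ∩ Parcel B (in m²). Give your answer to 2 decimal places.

8.00

|Parcel A∩Parcel B|: x∈[2,6], y∈[3,5] → 4·2 = 8.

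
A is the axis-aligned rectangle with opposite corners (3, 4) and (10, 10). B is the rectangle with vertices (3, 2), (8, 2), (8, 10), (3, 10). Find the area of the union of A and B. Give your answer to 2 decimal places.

52.00

By inclusion–exclusion:
Individual areas: |A| = 42, |B| = 40.
|A∩B|: x∈[3,8], y∈[4,10] → 5·6 = 30.
|A ∪ B| = 82 − 30 = 52.00.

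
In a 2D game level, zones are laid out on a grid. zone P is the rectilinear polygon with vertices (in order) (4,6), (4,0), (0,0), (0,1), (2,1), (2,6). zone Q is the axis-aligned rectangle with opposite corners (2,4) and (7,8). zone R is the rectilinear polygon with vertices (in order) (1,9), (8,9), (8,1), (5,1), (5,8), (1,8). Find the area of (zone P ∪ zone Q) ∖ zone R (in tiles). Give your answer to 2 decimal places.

22.00

|zone P ∪ zone Q| = 30.
|(zone P ∪ zone Q) ∩ zone R| = 8.
|(zone P ∪ zone Q) ∖ zone R| = 30 − 8 = 22.00.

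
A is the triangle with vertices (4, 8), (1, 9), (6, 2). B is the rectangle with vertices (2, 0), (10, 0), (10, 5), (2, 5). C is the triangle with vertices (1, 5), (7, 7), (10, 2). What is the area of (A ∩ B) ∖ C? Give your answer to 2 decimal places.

0.50

|A ∩ B| = 1.7143.
|(A ∩ B) ∩ C| = 1.2143.
|(A ∩ B) ∖ C| = 1.7143 − 1.2143 = 0.50.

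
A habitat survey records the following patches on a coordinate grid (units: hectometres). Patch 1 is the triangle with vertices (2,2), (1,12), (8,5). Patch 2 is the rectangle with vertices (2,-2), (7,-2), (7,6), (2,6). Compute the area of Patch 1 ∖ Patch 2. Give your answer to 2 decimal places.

17.75

|Patch 1| = 31.5, |Patch 1∩Patch 2| = 13.75.
|Patch 1 ∖ Patch 2| = |Patch 1| − |Patch 1∩Patch 2| = 31.5 − 13.75 = 17.75.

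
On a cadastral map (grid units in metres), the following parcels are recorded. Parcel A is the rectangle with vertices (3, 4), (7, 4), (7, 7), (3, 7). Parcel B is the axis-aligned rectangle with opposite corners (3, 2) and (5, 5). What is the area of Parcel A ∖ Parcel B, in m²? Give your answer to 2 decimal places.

10.00

|Parcel A∩Parcel B|: x∈[3,5], y∈[4,5] → 2·1 = 2.
|Parcel A| = 12.
|Parcel A ∖ Parcel B| = |Parcel A| − |Parcel A∩Parcel B| = 12 − 2 = 10.00.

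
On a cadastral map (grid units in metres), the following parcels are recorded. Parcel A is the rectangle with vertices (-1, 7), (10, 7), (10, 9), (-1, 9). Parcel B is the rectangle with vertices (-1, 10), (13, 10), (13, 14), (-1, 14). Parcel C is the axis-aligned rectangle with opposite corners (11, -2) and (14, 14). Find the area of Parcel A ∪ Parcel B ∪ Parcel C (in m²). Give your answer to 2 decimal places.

118.00

By inclusion–exclusion:
Individual areas: |Parcel A| = 22, |Parcel B| = 56, |Parcel C| = 48.
|Parcel A∩Parcel B| = 0 (no overlap).
|Parcel A∩Parcel C| = 0 (no overlap).
|Parcel B∩Parcel C|: x∈[11,13], y∈[10,14] → 2·4 = 8.
|Parcel A∩Parcel B∩Parcel C| = 0.
|Parcel A ∪ Parcel B ∪ Parcel C| = 126 − 8 + 0 = 118.00.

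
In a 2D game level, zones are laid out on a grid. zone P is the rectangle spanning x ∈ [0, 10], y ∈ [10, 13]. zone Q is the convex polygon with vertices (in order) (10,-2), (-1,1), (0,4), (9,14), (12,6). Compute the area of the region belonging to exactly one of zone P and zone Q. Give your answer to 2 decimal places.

126.54

|zone P| = 30, |zone Q| = 115, |zone P∩zone Q| = 9.2292.
|zone P △ zone Q| = |zone P| + |zone Q| − 2·|zone P∩zone Q| = 30 + 115 − 18.4583 = 126.54.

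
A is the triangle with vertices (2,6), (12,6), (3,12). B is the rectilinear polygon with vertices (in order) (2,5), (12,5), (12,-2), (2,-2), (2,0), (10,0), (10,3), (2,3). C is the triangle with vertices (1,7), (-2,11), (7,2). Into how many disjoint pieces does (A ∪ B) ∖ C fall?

(A ∪ B) ∖ C splits into 4 disjoint pieces (area 0.0146, area 29.5714, area 5.2, area 40).

4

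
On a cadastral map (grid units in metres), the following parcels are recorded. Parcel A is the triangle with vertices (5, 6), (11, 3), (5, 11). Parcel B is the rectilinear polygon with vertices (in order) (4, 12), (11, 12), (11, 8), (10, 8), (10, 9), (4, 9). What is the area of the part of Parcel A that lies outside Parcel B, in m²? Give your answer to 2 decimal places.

13.50

|Parcel A| = 15, |Parcel A∩Parcel B| = 1.5.
|Parcel A ∖ Parcel B| = |Parcel A| − |Parcel A∩Parcel B| = 15 − 1.5 = 13.50.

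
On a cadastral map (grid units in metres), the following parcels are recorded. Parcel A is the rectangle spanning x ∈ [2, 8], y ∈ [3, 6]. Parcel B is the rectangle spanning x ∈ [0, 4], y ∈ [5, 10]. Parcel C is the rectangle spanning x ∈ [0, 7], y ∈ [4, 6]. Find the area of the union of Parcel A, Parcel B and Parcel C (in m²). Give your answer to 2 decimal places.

By inclusion–exclusion:
Individual areas: |Parcel A| = 18, |Parcel B| = 20, |Parcel C| = 14.
|Parcel A∩Parcel B|: x∈[2,4], y∈[5,6] → 2·1 = 2.
|Parcel A∩Parcel C|: x∈[2,7], y∈[4,6] → 5·2 = 10.
|Parcel B∩Parcel C|: x∈[0,4], y∈[5,6] → 4·1 = 4.
|Parcel A∩Parcel B∩Parcel C| = 2.
|Parcel A ∪ Parcel B ∪ Parcel C| = 52 − 16 + 2 = 38.00.

38.00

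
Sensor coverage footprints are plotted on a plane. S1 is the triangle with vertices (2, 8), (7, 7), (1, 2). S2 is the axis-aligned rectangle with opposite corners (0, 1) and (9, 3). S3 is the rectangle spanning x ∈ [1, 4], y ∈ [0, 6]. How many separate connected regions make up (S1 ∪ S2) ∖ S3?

3

(S1 ∪ S2) ∖ S3 splits into 3 disjoint pieces (area 8.5833, area 10, area 2).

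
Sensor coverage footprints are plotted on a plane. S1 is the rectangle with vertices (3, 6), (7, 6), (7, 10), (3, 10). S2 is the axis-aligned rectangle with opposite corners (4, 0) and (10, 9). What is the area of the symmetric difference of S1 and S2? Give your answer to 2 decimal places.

|S1∩S2|: x∈[4,7], y∈[6,9] → 3·3 = 9.
|S1 △ S2| = |S1| + |S2| − 2·|S1∩S2| = 16 + 54 − 18 = 52.00.

52.00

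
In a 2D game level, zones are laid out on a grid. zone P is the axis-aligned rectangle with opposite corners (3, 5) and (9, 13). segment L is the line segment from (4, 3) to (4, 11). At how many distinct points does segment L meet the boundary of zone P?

1

The segment meets the boundary at (4,5).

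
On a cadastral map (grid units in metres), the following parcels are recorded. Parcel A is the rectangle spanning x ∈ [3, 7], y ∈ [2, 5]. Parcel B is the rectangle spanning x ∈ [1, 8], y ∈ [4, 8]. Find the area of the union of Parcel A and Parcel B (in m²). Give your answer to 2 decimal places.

By inclusion–exclusion:
Individual areas: |Parcel A| = 12, |Parcel B| = 28.
|Parcel A∩Parcel B|: x∈[3,7], y∈[4,5] → 4·1 = 4.
|Parcel A ∪ Parcel B| = 40 − 4 = 36.00.

36.00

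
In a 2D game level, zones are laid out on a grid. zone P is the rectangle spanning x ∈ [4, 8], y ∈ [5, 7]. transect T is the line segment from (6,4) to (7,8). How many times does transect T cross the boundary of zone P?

The segment meets the boundary at (6.75,7), (6.25,5).

2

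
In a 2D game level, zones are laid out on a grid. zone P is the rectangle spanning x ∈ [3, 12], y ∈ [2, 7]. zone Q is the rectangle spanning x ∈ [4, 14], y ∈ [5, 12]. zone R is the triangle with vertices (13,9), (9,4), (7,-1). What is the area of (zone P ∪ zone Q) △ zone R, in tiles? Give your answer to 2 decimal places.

95.80

|zone P ∪ zone Q| = 99.
|(zone P ∪ zone Q) ∩ zone R| = 4.1.
|(zone P ∪ zone Q) △ zone R| = 99 + 5 − 8.2 = 95.80.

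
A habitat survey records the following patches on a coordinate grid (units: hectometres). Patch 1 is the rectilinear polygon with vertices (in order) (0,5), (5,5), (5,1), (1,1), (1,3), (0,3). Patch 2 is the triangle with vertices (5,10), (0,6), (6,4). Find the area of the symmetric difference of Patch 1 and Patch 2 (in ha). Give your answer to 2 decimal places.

|Patch 1| = 18, |Patch 2| = 17, |Patch 1∩Patch 2| = 0.6667.
|Patch 1 △ Patch 2| = |Patch 1| + |Patch 2| − 2·|Patch 1∩Patch 2| = 18 + 17 − 1.3333 = 33.67.

33.67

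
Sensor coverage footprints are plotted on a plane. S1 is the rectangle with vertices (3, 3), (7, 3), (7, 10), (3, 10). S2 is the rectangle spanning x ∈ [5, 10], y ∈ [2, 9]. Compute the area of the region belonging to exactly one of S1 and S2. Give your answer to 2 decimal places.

39.00

|S1∩S2|: x∈[5,7], y∈[3,9] → 2·6 = 12.
|S1 △ S2| = |S1| + |S2| − 2·|S1∩S2| = 28 + 35 − 24 = 39.00.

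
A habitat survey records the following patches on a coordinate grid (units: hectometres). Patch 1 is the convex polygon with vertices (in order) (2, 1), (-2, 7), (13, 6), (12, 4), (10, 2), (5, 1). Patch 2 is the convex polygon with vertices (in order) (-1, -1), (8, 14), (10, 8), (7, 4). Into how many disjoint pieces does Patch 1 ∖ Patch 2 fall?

2

Patch 1 ∖ Patch 2 splits into 2 disjoint pieces (area 12.2007, area 25.8429).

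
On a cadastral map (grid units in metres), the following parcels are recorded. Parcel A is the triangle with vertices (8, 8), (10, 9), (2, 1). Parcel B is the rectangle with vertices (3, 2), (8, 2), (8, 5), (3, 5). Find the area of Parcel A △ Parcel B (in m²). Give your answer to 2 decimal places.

16.88

|Parcel A| = 4, |Parcel B| = 15, |Parcel A∩Parcel B| = 1.0595.
|Parcel A △ Parcel B| = |Parcel A| + |Parcel B| − 2·|Parcel A∩Parcel B| = 4 + 15 − 2.119 = 16.88.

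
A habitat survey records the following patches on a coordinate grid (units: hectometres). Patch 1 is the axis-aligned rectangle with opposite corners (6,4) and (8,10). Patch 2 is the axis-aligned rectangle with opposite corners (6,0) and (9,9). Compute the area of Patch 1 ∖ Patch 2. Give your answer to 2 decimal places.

|Patch 1∩Patch 2|: x∈[6,8], y∈[4,9] → 2·5 = 10.
|Patch 1| = 12.
|Patch 1 ∖ Patch 2| = |Patch 1| − |Patch 1∩Patch 2| = 12 − 10 = 2.00.

2.00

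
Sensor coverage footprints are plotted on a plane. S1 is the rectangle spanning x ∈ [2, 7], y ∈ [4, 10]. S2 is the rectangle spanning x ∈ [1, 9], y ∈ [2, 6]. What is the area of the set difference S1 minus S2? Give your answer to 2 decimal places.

20.00

|S1∩S2|: x∈[2,7], y∈[4,6] → 5·2 = 10.
|S1| = 30.
|S1 ∖ S2| = |S1| − |S1∩S2| = 30 − 10 = 20.00.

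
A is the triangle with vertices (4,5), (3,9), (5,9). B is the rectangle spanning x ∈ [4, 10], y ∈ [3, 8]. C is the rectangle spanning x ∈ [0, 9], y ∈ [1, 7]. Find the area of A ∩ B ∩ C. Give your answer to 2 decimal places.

The intersection is the polygon with vertices (4,7), (4.5,7), (4,5).
By the shoelace formula its area is 0.50.

0.50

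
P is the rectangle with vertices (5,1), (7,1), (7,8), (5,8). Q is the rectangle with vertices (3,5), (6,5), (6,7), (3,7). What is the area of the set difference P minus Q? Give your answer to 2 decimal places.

12.00

|P∩Q|: x∈[5,6], y∈[5,7] → 1·2 = 2.
|P| = 14.
|P ∖ Q| = |P| − |P∩Q| = 14 − 2 = 12.00.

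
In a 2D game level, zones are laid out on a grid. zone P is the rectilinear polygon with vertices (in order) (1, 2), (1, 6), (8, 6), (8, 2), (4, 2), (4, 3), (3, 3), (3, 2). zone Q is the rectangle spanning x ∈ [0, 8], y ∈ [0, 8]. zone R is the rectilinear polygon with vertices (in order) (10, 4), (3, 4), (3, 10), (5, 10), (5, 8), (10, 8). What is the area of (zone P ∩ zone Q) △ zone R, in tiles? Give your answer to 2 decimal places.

39.00

|zone P ∩ zone Q| = 27.
|(zone P ∩ zone Q) ∩ zone R| = 10.
|(zone P ∩ zone Q) △ zone R| = 27 + 32 − 20 = 39.00.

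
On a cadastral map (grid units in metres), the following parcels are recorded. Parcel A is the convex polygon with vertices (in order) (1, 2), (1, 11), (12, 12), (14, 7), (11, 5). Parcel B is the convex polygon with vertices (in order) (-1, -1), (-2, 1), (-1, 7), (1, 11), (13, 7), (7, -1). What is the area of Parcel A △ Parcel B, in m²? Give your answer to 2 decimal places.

89.83

|Parcel A| = 92.5, |Parcel B| = 120, |Parcel A∩Parcel B| = 61.3333.
|Parcel A △ Parcel B| = |Parcel A| + |Parcel B| − 2·|Parcel A∩Parcel B| = 92.5 + 120 − 122.6667 = 89.83.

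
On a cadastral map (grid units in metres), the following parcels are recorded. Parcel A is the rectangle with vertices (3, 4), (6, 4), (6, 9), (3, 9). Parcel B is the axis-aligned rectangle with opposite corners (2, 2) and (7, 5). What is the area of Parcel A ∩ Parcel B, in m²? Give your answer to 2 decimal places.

3.00

|Parcel A∩Parcel B|: x∈[3,6], y∈[4,5] → 3·1 = 3.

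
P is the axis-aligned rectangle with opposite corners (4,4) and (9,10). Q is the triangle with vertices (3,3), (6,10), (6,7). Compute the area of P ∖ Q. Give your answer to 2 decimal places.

|P| = 30, |P∩Q| = 4.
|P ∖ Q| = |P| − |P∩Q| = 30 − 4 = 26.00.

26.00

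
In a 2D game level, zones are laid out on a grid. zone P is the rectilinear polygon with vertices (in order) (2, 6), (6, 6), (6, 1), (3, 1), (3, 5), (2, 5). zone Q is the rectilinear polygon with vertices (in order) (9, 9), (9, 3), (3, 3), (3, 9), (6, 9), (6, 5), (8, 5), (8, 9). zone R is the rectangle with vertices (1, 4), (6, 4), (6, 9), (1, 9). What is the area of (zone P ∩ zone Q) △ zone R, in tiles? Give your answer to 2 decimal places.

22.00

|zone P ∩ zone Q| = 9.
|(zone P ∩ zone Q) ∩ zone R| = 6.
|(zone P ∩ zone Q) △ zone R| = 9 + 25 − 12 = 22.00.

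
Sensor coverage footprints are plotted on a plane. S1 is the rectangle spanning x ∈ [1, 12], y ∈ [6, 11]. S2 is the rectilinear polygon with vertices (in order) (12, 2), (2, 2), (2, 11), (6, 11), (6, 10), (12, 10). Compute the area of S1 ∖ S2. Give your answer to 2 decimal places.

11.00

|S1| = 55, |S1∩S2| = 44.
|S1 ∖ S2| = |S1| − |S1∩S2| = 55 − 44 = 11.00.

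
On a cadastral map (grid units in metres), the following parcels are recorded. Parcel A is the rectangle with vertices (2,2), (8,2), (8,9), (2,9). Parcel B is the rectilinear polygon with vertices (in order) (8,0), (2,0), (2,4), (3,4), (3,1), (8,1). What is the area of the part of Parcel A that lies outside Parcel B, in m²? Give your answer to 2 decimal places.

40.00

|Parcel A| = 42, |Parcel A∩Parcel B| = 2.
|Parcel A ∖ Parcel B| = |Parcel A| − |Parcel A∩Parcel B| = 42 − 2 = 40.00.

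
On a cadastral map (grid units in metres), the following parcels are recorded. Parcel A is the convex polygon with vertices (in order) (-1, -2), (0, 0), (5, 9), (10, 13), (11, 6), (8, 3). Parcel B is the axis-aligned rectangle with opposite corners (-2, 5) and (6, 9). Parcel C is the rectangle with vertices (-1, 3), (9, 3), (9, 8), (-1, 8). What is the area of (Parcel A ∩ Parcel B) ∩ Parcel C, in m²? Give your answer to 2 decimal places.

The region (Parcel A ∩ Parcel B) ∩ Parcel C is the polygon with vertices (6,5), (2.778,5), (4.444,8), (6,8).
By the shoelace formula its area is 7.17.

7.17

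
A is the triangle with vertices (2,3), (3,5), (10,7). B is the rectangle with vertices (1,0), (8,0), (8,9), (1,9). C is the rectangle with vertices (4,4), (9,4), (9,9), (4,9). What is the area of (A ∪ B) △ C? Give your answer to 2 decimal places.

47.79

|A ∪ B| = 63.4286.
|(A ∪ B) ∩ C| = 20.3214.
|(A ∪ B) △ C| = 63.4286 + 25 − 40.6429 = 47.79.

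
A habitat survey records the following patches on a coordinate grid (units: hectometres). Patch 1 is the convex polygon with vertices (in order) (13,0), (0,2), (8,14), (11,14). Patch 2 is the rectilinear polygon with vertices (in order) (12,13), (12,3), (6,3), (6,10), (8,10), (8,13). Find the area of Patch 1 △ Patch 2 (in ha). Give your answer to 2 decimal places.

|Patch 1| = 107, |Patch 2| = 54, |Patch 1∩Patch 2| = 51.4286.
|Patch 1 △ Patch 2| = |Patch 1| + |Patch 2| − 2·|Patch 1∩Patch 2| = 107 + 54 − 102.8571 = 58.14.

58.14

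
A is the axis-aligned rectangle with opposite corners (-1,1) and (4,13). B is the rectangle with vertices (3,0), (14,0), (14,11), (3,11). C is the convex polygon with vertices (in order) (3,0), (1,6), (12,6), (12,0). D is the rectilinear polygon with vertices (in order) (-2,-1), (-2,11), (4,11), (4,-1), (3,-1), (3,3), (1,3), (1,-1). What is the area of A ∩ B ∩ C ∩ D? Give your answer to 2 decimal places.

The intersection is the polygon with vertices (3,3), (3,6), (4,6), (4,1), (3,1).
By the shoelace formula its area is 5.00.

5.00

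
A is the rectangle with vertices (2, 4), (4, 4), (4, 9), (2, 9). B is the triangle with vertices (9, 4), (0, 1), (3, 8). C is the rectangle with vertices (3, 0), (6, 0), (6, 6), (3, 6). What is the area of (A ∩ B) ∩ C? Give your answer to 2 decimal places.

The region (A ∩ B) ∩ C is the polygon with vertices (3,4), (3,6), (4,6), (4,4).
By the shoelace formula its area is 2.00.

2.00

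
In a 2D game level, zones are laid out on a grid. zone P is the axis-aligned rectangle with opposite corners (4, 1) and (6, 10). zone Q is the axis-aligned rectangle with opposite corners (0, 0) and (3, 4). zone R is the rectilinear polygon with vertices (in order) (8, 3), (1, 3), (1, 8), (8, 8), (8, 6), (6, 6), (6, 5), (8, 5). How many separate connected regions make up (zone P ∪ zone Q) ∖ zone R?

(zone P ∪ zone Q) ∖ zone R splits into 3 disjoint pieces (area 4, area 4, area 10).

3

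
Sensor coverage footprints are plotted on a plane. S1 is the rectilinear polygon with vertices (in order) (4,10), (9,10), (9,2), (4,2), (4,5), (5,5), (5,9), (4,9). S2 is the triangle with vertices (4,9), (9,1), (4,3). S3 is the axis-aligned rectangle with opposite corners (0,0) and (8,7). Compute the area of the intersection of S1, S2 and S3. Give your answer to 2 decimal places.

10.70

The intersection is the polygon with vertices (4,3), (4,5), (5,5), (5,7), (5.25,7), (8,2.6), (8,2), (6.5,2).
By the shoelace formula its area is 10.70.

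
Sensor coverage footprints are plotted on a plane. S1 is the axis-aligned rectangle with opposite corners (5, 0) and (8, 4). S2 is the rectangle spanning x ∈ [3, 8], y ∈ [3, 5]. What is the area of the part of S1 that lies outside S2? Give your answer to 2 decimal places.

|S1∩S2|: x∈[5,8], y∈[3,4] → 3·1 = 3.
|S1| = 12.
|S1 ∖ S2| = |S1| − |S1∩S2| = 12 − 3 = 9.00.

9.00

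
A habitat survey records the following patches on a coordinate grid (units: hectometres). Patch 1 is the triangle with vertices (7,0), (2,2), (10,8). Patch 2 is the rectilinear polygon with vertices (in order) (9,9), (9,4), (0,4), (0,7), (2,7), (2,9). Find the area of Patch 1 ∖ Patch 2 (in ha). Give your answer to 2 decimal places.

|Patch 1| = 23, |Patch 1∩Patch 2| = 6.7083.
|Patch 1 ∖ Patch 2| = |Patch 1| − |Patch 1∩Patch 2| = 23 − 6.7083 = 16.29.

16.29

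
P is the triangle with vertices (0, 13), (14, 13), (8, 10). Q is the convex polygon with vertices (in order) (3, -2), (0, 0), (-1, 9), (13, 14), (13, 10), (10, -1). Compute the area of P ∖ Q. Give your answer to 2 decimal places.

9.77

|P| = 21, |P∩Q| = 11.2341.
|P ∖ Q| = |P| − |P∩Q| = 21 − 11.2341 = 9.77.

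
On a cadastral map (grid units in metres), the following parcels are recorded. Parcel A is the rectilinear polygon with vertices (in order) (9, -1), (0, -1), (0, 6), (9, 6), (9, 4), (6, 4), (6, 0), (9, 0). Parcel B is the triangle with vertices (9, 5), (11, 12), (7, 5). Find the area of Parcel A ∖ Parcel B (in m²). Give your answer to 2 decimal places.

|Parcel A| = 51, |Parcel A∩Parcel B| = 1.7143.
|Parcel A ∖ Parcel B| = |Parcel A| − |Parcel A∩Parcel B| = 51 − 1.7143 = 49.29.

49.29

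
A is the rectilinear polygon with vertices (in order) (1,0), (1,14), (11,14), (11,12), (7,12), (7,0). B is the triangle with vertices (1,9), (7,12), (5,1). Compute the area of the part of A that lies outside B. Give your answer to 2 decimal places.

62.00

|A| = 92, |A∩B| = 30.
|A ∖ B| = |A| − |A∩B| = 92 − 30 = 62.00.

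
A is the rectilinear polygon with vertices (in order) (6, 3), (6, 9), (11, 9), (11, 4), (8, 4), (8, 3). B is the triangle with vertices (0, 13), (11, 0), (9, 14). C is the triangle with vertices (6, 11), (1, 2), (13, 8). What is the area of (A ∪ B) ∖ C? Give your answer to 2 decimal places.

|A ∪ B| = 72.0974.
|(A ∪ B) ∩ C| = 25.0317.
|(A ∪ B) ∖ C| = 72.0974 − 25.0317 = 47.07.

47.07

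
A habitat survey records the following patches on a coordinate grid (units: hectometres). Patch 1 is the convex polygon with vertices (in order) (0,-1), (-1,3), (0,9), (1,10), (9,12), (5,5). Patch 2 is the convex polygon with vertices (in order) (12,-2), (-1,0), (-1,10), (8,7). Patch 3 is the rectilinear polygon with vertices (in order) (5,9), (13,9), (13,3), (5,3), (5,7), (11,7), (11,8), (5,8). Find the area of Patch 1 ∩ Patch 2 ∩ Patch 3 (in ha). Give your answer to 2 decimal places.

1.14

The intersection is the polygon with vertices (5,5), (5,7), (6.143,7).
By the shoelace formula its area is 1.14.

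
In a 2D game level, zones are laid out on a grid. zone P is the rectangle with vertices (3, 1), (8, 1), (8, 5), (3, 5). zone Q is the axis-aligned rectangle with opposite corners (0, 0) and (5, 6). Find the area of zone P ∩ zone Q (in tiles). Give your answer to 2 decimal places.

8.00

|zone P∩zone Q|: x∈[3,5], y∈[1,5] → 2·4 = 8.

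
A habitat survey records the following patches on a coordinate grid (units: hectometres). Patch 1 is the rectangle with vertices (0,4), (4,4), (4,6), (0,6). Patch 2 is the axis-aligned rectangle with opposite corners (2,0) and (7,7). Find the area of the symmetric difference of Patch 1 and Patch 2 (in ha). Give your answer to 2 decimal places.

|Patch 1∩Patch 2|: x∈[2,4], y∈[4,6] → 2·2 = 4.
|Patch 1 △ Patch 2| = |Patch 1| + |Patch 2| − 2·|Patch 1∩Patch 2| = 8 + 35 − 8 = 35.00.

35.00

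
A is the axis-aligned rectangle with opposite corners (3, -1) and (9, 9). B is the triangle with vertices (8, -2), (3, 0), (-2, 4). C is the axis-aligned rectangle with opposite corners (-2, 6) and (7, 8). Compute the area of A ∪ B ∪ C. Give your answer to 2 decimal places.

By inclusion–exclusion:
Individual areas: |A| = 60, |B| = 5, |C| = 18.
|A∩B| = 2.0833.
|A∩C|: x∈[3,7], y∈[6,8] → 4·2 = 8.
|B∩C| = 0.
|A∩B∩C| = 0.
|A ∪ B ∪ C| = 83 − 10.0833 + 0 = 72.92.

72.92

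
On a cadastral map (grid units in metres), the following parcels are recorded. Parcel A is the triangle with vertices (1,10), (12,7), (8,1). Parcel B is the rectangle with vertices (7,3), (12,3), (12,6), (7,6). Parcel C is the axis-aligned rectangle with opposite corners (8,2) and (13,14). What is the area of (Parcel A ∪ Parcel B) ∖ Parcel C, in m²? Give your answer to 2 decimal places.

25.15

|Parcel A ∪ Parcel B| = 44.
|(Parcel A ∪ Parcel B) ∩ Parcel C| = 18.8485.
|(Parcel A ∪ Parcel B) ∖ Parcel C| = 44 − 18.8485 = 25.15.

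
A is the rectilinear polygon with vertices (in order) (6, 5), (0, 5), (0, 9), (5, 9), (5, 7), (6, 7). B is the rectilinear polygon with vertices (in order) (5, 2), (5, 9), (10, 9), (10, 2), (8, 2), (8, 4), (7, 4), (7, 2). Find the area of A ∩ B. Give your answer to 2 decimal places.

2.00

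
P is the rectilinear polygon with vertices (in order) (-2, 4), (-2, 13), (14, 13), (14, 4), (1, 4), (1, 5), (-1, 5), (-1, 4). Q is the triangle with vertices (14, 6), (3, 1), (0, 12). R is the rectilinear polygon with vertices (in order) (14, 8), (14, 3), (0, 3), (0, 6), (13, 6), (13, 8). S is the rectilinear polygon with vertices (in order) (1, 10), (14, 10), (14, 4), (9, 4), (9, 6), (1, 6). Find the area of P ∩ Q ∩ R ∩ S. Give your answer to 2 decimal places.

5.81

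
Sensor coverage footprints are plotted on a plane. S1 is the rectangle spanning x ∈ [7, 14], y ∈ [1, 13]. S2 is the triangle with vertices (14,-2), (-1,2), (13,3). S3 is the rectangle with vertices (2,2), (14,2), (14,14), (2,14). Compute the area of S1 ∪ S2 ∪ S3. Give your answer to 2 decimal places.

By inclusion–exclusion:
Individual areas: |S1| = 84, |S2| = 35.5, |S3| = 144.
|S1∩S2| = 11.1143.
|S1∩S3|: x∈[7,14], y∈[2,13] → 7·11 = 77.
|S2∩S3| = 6.7786.
|S1∩S2∩S3| = 4.8143.
|S1 ∪ S2 ∪ S3| = 263.5 − 94.8929 + 4.8143 = 173.42.

173.42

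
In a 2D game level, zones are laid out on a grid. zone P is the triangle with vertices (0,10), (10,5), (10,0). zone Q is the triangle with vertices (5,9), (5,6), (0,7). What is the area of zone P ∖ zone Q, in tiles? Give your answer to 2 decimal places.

|zone P| = 25, |zone P∩zone Q| = 3.8393.
|zone P ∖ zone Q| = |zone P| − |zone P∩zone Q| = 25 − 3.8393 = 21.16.

21.16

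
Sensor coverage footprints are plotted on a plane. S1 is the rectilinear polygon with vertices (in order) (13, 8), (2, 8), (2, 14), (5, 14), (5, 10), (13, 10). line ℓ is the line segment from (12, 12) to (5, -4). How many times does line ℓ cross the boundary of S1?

2

The segment meets the boundary at (10.25,8), (11.125,10).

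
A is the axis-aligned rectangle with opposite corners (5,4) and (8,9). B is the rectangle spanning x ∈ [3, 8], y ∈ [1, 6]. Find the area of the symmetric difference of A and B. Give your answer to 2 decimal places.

28.00

|A∩B|: x∈[5,8], y∈[4,6] → 3·2 = 6.
|A △ B| = |A| + |B| − 2·|A∩B| = 15 + 25 − 12 = 28.00.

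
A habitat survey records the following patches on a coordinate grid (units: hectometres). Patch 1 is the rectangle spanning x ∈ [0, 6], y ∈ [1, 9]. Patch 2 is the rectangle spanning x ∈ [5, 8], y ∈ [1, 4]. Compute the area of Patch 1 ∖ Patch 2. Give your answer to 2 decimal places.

|Patch 1∩Patch 2|: x∈[5,6], y∈[1,4] → 1·3 = 3.
|Patch 1| = 48.
|Patch 1 ∖ Patch 2| = |Patch 1| − |Patch 1∩Patch 2| = 48 − 3 = 45.00.

45.00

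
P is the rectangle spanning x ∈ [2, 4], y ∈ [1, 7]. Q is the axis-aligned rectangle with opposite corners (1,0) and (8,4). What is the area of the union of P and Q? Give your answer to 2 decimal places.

By inclusion–exclusion:
Individual areas: |P| = 12, |Q| = 28.
|P∩Q|: x∈[2,4], y∈[1,4] → 2·3 = 6.
|P ∪ Q| = 40 − 6 = 34.00.

34.00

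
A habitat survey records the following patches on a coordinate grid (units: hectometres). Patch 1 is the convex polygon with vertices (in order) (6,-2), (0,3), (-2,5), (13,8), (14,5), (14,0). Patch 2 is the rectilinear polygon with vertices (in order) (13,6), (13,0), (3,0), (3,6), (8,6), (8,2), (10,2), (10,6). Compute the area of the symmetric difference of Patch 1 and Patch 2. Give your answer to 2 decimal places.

49.30

|Patch 1| = 101, |Patch 2| = 52, |Patch 1∩Patch 2| = 51.85.
|Patch 1 △ Patch 2| = |Patch 1| + |Patch 2| − 2·|Patch 1∩Patch 2| = 101 + 52 − 103.7 = 49.30.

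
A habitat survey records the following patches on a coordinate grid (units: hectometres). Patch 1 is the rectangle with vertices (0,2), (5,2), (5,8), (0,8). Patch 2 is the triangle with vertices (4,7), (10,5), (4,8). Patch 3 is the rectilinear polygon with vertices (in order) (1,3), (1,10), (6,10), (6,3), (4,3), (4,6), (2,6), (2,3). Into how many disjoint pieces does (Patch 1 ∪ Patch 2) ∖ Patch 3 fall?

2

(Patch 1 ∪ Patch 2) ∖ Patch 3 splits into 2 disjoint pieces (area 16, area 1.3333).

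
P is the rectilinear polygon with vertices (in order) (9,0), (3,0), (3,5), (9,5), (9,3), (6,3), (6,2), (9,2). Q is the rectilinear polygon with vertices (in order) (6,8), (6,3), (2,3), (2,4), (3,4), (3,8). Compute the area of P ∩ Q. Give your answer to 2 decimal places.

6.00

The intersection is the polygon with vertices (3,4), (3,5), (6,5), (6,3), (3,3).
By the shoelace formula its area is 6.00.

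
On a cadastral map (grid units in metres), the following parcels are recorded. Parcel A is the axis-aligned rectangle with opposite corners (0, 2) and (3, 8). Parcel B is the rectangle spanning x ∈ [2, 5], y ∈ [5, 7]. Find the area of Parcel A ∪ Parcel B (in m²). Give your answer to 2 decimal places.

By inclusion–exclusion:
Individual areas: |Parcel A| = 18, |Parcel B| = 6.
|Parcel A∩Parcel B|: x∈[2,3], y∈[5,7] → 1·2 = 2.
|Parcel A ∪ Parcel B| = 24 − 2 = 22.00.

22.00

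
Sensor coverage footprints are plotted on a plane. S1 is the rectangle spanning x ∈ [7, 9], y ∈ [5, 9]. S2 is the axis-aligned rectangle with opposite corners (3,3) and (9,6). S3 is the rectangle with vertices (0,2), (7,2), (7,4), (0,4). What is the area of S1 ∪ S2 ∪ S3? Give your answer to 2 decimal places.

34.00

By inclusion–exclusion:
Individual areas: |S1| = 8, |S2| = 18, |S3| = 14.
|S1∩S2|: x∈[7,9], y∈[5,6] → 2·1 = 2.
|S1∩S3| = 0 (no overlap).
|S2∩S3|: x∈[3,7], y∈[3,4] → 4·1 = 4.
|S1∩S2∩S3| = 0.
|S1 ∪ S2 ∪ S3| = 40 − 6 + 0 = 34.00.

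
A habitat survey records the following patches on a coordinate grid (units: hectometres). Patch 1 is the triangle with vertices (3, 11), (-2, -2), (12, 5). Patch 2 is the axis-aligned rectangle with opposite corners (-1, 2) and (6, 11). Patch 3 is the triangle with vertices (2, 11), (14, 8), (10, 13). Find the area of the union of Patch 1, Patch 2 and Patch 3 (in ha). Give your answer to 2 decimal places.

By inclusion–exclusion:
Individual areas: |Patch 1| = 73.5, |Patch 2| = 63, |Patch 3| = 24.
|Patch 1∩Patch 2| = 39.5769.
|Patch 1∩Patch 3| = 0.086.
|Patch 2∩Patch 3| = 2.
|Patch 1∩Patch 2∩Patch 3| = 0.086.
|Patch 1 ∪ Patch 2 ∪ Patch 3| = 160.5 − 41.6629 + 0.086 = 118.92.

118.92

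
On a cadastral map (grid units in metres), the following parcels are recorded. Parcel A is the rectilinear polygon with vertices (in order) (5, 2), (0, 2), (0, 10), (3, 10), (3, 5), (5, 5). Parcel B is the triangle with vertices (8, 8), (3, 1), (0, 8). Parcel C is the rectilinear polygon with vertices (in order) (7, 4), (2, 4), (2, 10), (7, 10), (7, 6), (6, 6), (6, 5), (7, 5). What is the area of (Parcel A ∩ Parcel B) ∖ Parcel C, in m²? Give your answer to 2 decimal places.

9.13

|Parcel A ∩ Parcel B| = 15.1286.
|(Parcel A ∩ Parcel B) ∩ Parcel C| = 6.
|(Parcel A ∩ Parcel B) ∖ Parcel C| = 15.1286 − 6 = 9.13.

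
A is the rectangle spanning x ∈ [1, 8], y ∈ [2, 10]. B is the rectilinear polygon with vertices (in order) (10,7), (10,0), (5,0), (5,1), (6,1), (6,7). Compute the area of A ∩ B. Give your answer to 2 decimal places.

10.00

The intersection is the polygon with vertices (8,2), (6,2), (6,7), (8,7).
By the shoelace formula its area is 10.00.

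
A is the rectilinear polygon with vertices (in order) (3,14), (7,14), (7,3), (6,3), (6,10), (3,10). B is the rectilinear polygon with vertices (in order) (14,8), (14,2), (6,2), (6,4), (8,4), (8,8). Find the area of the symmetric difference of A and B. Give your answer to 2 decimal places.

61.00

|A| = 23, |B| = 40, |A∩B| = 1.
|A △ B| = |A| + |B| − 2·|A∩B| = 23 + 40 − 2 = 61.00.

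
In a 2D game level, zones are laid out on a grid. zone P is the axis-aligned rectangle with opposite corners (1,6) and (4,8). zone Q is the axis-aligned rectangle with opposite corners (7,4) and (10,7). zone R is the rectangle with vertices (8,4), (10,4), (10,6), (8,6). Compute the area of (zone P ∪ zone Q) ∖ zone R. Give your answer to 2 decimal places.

11.00

|zone P ∪ zone Q| = 15.
|(zone P ∪ zone Q) ∩ zone R| = 4.
|(zone P ∪ zone Q) ∖ zone R| = 15 − 4 = 11.00.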